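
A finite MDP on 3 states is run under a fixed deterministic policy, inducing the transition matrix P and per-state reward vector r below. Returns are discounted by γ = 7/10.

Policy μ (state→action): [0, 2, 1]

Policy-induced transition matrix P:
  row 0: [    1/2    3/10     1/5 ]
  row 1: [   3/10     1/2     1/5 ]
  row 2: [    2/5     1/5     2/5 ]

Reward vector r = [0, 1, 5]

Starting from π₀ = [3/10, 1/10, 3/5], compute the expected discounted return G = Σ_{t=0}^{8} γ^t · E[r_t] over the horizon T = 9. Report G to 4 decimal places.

G = 6.8164

t=0: π = [0.3000, 0.1000, 0.6000], E[r] = 3.1000, γ^t·E[r] = 3.100000, running G = 3.100000
t=1: π = [0.4200, 0.2600, 0.3200], E[r] = 1.8600, γ^t·E[r] = 1.302000, running G = 4.402000
t=2: π = [0.4160, 0.3200, 0.2640], E[r] = 1.6400, γ^t·E[r] = 0.803600, running G = 5.205600
t=3: π = [0.4096, 0.3376, 0.2528], E[r] = 1.6016, γ^t·E[r] = 0.549349, running G = 5.754949
t=4: π = [0.4072, 0.3422, 0.2506], E[r] = 1.5950, γ^t·E[r] = 0.382969, running G = 6.137918
t=5: π = [0.4065, 0.3434, 0.2501], E[r] = 1.5940, γ^t·E[r] = 0.267896, running G = 6.405813
t=6: π = [0.4063, 0.3437, 0.2500], E[r] = 1.5938, γ^t·E[r] = 0.187507, running G = 6.593320
t=7: π = [0.4063, 0.3437, 0.2500], E[r] = 1.5938, γ^t·E[r] = 0.131252, running G = 6.724572
t=8: π = [0.4063, 0.3437, 0.2500], E[r] = 1.5938, γ^t·E[r] = 0.091877, running G = 6.816449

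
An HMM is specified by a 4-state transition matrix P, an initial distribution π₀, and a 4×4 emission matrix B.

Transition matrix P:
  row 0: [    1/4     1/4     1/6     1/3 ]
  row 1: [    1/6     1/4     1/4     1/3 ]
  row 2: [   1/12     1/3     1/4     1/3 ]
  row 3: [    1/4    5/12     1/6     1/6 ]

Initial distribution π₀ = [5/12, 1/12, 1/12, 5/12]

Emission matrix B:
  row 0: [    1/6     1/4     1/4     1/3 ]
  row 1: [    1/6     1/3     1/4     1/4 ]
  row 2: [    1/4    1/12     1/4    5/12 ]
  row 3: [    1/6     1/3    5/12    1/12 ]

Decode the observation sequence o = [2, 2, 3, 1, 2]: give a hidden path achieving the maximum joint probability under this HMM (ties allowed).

path = [3, 1, 2, 1, 3]

t=0: δ = [1.042e-01, 2.083e-02, 2.083e-02, 1.736e-01]  (obs o_0=2)
t=1: δ = [1.085e-02, 1.808e-02, 7.234e-03, 1.447e-02]  ψ = [3, 3, 3, 0]  (obs o_1=2)
t=2: δ = [1.206e-03, 1.507e-03, 1.884e-03, 5.023e-04]  ψ = [3, 3, 1, 1]  (obs o_2=3)
t=3: δ = [7.535e-05, 2.093e-04, 3.925e-05, 2.093e-04]  ψ = [0, 2, 2, 2]  (obs o_3=1)
t=4: δ = [1.308e-05, 2.180e-05, 1.308e-05, 2.907e-05]  ψ = [3, 3, 1, 1]  (obs o_4=2)
backtrack: best end state = 3; path = [3, 1, 2, 1, 3]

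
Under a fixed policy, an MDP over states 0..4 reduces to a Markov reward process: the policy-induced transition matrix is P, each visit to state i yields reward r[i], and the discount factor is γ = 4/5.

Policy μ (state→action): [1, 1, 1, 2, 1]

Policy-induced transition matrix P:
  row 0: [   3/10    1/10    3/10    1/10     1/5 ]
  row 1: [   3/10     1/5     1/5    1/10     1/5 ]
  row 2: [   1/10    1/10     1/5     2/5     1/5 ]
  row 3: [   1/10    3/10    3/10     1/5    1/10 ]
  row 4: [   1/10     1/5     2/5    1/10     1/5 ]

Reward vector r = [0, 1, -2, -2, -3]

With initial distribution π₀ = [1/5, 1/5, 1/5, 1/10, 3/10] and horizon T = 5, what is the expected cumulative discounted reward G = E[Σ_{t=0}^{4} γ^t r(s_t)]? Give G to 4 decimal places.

t=0: π = [0.2000, 0.2000, 0.2000, 0.1000, 0.3000], E[r] = -1.3000, γ^t·E[r] = -1.300000, running G = -1.300000
t=1: π = [0.1800, 0.1700, 0.2900, 0.1700, 0.1900], E[r] = -1.3200, γ^t·E[r] = -1.056000, running G = -2.356000
t=2: π = [0.1700, 0.1700, 0.2730, 0.2040, 0.1830], E[r] = -1.3330, γ^t·E[r] = -0.853120, running G = -3.209120
t=3: π = [0.1680, 0.1761, 0.2740, 0.2023, 0.1796], E[r] = -1.3153, γ^t·E[r] = -0.673434, running G = -3.882554
t=4: π = [0.1688, 0.1760, 0.2730, 0.2024, 0.1798], E[r] = -1.3140, γ^t·E[r] = -0.538231, running G = -4.420784

G = -4.4208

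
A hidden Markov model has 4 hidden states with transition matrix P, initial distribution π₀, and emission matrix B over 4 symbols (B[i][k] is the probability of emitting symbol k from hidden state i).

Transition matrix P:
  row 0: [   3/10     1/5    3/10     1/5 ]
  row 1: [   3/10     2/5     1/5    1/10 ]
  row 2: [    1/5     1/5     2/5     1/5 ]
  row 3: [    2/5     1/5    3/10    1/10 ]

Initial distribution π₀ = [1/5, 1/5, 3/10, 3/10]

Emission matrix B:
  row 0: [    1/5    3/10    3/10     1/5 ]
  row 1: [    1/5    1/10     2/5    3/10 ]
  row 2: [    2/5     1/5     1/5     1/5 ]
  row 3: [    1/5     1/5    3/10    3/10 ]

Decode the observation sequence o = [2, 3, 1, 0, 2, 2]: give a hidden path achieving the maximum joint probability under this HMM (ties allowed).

path = [1, 1, 0, 2, 1, 1]

t=0: δ = [6.000e-02, 8.000e-02, 6.000e-02, 9.000e-02]  (obs o_0=2)
t=1: δ = [7.200e-03, 9.600e-03, 5.400e-03, 3.600e-03]  ψ = [3, 1, 3, 0]  (obs o_1=3)
t=2: δ = [8.640e-04, 3.840e-04, 4.320e-04, 2.880e-04]  ψ = [1, 1, 0, 0]  (obs o_2=1)
t=3: δ = [5.184e-05, 3.456e-05, 1.037e-04, 3.456e-05]  ψ = [0, 0, 0, 0]  (obs o_3=0)
t=4: δ = [6.221e-06, 8.294e-06, 8.294e-06, 6.221e-06]  ψ = [2, 2, 2, 2]  (obs o_4=2)
t=5: δ = [7.465e-07, 1.327e-06, 6.636e-07, 4.977e-07]  ψ = [1, 1, 2, 2]  (obs o_5=2)
backtrack: best end state = 1; path = [1, 1, 0, 2, 1, 1]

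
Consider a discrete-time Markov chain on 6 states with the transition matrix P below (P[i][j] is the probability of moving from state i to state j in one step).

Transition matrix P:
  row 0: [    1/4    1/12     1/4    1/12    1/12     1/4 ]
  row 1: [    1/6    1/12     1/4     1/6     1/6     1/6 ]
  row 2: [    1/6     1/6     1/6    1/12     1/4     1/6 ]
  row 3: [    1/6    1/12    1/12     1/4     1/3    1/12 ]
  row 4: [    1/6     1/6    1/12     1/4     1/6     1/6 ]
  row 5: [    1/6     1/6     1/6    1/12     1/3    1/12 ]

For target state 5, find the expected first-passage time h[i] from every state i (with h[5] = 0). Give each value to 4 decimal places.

h = [5.3588, 5.9558, 5.9170, 6.5140, 6.0088, 0.0000]

First-step conditioning: h[5] = 0; for i ≠ 5, h[i] = 1 + Σ_k P[i][k]·h[k].
  h[0] = 1 + 1/4·h[0] + 1/12·h[1] + 1/4·h[2] + 1/12·h[3] + 1/12·h[4]
  h[1] = 1 + 1/6·h[0] + 1/12·h[1] + 1/4·h[2] + 1/6·h[3] + 1/6·h[4]
  h[2] = 1 + 1/6·h[0] + 1/6·h[1] + 1/6·h[2] + 1/12·h[3] + 1/4·h[4]
  h[3] = 1 + 1/6·h[0] + 1/12·h[1] + 1/12·h[2] + 1/4·h[3] + 1/3·h[4]
  h[4] = 1 + 1/6·h[0] + 1/6·h[1] + 1/12·h[2] + 1/4·h[3] + 1/6·h[4]
Solving the 5×5 linear system over states ≠ 5 gives exactly h = [18204/3397, 20232/3397, 20100/3397, 22128/3397, 20412/3397, 0] (h[5] = 0 is the target).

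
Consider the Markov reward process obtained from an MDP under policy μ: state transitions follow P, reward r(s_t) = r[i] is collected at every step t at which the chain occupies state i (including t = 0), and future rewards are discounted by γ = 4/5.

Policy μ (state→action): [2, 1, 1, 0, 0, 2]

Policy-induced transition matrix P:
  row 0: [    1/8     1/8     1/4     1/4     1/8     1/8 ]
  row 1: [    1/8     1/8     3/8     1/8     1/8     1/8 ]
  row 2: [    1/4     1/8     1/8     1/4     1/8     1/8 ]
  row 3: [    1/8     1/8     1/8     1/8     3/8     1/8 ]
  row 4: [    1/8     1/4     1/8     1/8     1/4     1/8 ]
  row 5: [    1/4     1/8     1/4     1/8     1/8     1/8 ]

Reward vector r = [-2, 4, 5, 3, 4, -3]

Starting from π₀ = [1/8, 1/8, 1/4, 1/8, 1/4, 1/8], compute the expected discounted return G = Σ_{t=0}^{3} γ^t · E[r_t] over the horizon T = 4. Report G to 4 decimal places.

t=0: π = [0.1250, 0.1250, 0.2500, 0.1250, 0.2500, 0.1250], E[r] = 2.5000, γ^t·E[r] = 2.500000, running G = 2.500000
t=1: π = [0.1719, 0.1563, 0.1875, 0.1719, 0.1875, 0.1250], E[r] = 2.1094, γ^t·E[r] = 1.687500, running G = 4.187500
t=2: π = [0.1641, 0.1484, 0.2012, 0.1699, 0.1914, 0.1250], E[r] = 2.1719, γ^t·E[r] = 1.390000, running G = 5.577500
t=3: π = [0.1658, 0.1489, 0.1982, 0.1707, 0.1914, 0.1250], E[r] = 2.1580, γ^t·E[r] = 1.104875, running G = 6.682375

G = 6.6824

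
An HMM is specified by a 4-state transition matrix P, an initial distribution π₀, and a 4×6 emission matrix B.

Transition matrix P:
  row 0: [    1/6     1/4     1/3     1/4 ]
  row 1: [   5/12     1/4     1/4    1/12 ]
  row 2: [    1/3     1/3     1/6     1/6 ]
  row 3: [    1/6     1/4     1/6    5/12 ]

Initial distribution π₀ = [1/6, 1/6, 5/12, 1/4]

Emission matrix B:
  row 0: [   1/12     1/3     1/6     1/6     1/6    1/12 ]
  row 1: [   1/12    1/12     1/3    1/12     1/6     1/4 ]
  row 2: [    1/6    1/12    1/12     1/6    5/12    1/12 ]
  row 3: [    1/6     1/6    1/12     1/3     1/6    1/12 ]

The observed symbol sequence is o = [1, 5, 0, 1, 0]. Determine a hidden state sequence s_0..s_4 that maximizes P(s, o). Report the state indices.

t=0: δ = [5.556e-02, 1.389e-02, 3.472e-02, 4.167e-02]  (obs o_0=1)
t=1: δ = [9.645e-04, 3.472e-03, 1.543e-03, 1.447e-03]  ψ = [2, 0, 0, 3]  (obs o_1=5)
t=2: δ = [1.206e-04, 7.234e-05, 1.447e-04, 1.005e-04]  ψ = [1, 1, 1, 3]  (obs o_2=0)
t=3: δ = [1.608e-05, 4.019e-06, 3.349e-06, 6.977e-06]  ψ = [2, 2, 0, 3]  (obs o_3=1)
t=4: δ = [2.233e-07, 3.349e-07, 8.931e-07, 6.698e-07]  ψ = [0, 0, 0, 0]  (obs o_4=0)
backtrack: best end state = 2; path = [0, 1, 2, 0, 2]

path = [0, 1, 2, 0, 2]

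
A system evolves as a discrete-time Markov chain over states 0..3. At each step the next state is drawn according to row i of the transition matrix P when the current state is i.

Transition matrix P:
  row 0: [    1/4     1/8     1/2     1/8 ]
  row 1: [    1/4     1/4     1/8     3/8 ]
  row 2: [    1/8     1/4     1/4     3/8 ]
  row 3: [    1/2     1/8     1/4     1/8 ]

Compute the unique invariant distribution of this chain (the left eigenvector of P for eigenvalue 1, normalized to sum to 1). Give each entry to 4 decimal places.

π = [0.2744, 0.1851, 0.2955, 0.2451]

Balance equations π_j = Σ_i π_i·P[i][j]:
  π_0 = 1/4·π_0 + 1/4·π_1 + 1/8·π_2 + 1/2·π_3
  π_1 = 1/8·π_0 + 1/4·π_1 + 1/4·π_2 + 1/8·π_3
  π_2 = 1/2·π_0 + 1/8·π_1 + 1/4·π_2 + 1/4·π_3
  normalize: π_0 + π_1 + π_2 + π_3 = 1
Solving the linear system gives exactly π = [169/616, 57/308, 13/44, 151/616].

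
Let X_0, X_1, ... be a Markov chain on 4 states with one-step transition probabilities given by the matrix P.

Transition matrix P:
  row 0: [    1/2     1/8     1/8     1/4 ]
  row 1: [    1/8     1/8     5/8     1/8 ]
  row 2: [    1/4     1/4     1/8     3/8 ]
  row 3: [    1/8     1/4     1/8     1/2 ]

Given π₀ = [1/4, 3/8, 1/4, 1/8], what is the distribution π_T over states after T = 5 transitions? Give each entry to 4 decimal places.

π = [0.2449, 0.1949, 0.2224, 0.3377]

t=0: π = [0.2500, 0.3750, 0.2500, 0.1250]
t=1: π = [0.2500, 0.1719, 0.3125, 0.2656]
t=2: π = [0.2578, 0.1973, 0.2109, 0.3340]
t=3: π = [0.2480, 0.1931, 0.2236, 0.3352]
t=4: π = [0.2460, 0.1949, 0.2216, 0.3376]
t=5: π = [0.2449, 0.1949, 0.2224, 0.3377]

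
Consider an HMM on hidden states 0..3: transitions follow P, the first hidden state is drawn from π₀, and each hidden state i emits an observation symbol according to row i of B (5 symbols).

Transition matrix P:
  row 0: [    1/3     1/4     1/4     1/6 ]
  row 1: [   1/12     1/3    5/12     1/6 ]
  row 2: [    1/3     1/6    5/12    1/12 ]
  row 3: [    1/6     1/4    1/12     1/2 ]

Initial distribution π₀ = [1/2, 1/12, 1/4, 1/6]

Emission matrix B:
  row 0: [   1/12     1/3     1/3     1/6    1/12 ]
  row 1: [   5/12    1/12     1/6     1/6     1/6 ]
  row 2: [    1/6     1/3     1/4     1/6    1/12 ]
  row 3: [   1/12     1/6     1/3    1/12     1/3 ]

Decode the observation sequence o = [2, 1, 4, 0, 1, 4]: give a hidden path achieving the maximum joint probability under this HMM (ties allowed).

path = [0, 0, 3, 3, 3, 3]

t=0: δ = [1.667e-01, 1.389e-02, 6.250e-02, 5.556e-02]  (obs o_0=2)
t=1: δ = [1.852e-02, 3.472e-03, 1.389e-02, 4.630e-03]  ψ = [0, 0, 0, 0]  (obs o_1=1)
t=2: δ = [5.144e-04, 7.716e-04, 4.823e-04, 1.029e-03]  ψ = [0, 0, 2, 0]  (obs o_2=4)
t=3: δ = [1.429e-05, 1.072e-04, 5.358e-05, 4.287e-05]  ψ = [0, 1, 1, 3]  (obs o_3=0)
t=4: δ = [5.954e-06, 2.977e-06, 1.488e-05, 3.572e-06]  ψ = [2, 1, 1, 3]  (obs o_4=1)
t=5: δ = [4.135e-07, 4.135e-07, 5.168e-07, 5.954e-07]  ψ = [2, 2, 2, 3]  (obs o_5=4)
backtrack: best end state = 3; path = [0, 0, 3, 3, 3, 3]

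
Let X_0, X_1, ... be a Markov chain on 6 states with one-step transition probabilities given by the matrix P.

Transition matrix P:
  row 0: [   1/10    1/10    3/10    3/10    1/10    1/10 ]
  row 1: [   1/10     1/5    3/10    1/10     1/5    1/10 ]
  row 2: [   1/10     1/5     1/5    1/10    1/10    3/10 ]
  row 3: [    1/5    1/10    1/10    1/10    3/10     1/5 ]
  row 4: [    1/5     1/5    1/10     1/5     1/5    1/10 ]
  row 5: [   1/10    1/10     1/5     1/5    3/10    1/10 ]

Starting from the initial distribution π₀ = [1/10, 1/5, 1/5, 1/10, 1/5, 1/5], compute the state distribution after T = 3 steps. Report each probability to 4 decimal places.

π = [0.1359, 0.1547, 0.1933, 0.1626, 0.1988, 0.1547]

t=0: π = [0.1000, 0.2000, 0.2000, 0.1000, 0.2000, 0.2000]
t=1: π = [0.1300, 0.1600, 0.2000, 0.1600, 0.2000, 0.1500]
t=2: π = [0.1360, 0.1560, 0.1930, 0.1610, 0.1980, 0.1560]
t=3: π = [0.1359, 0.1547, 0.1933, 0.1626, 0.1988, 0.1547]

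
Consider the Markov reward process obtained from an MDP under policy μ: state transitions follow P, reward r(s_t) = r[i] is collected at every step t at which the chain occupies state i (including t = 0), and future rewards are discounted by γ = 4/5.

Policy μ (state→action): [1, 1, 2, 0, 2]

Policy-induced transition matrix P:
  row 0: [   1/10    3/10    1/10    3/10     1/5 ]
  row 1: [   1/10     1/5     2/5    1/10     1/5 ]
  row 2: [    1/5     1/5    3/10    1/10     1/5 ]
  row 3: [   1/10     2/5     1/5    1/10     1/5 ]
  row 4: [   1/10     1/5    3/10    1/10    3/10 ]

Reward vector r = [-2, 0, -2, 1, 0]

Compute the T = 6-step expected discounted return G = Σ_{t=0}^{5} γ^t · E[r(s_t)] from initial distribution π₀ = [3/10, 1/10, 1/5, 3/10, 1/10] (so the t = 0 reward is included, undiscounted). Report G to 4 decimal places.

G = -2.4435

t=0: π = [0.3000, 0.1000, 0.2000, 0.3000, 0.1000], E[r] = -0.7000, γ^t·E[r] = -0.700000, running G = -0.700000
t=1: π = [0.1200, 0.2900, 0.2200, 0.1600, 0.2100], E[r] = -0.5200, γ^t·E[r] = -0.416000, running G = -1.116000
t=2: π = [0.1220, 0.2440, 0.2890, 0.1240, 0.2210], E[r] = -0.6980, γ^t·E[r] = -0.446720, running G = -1.562720
t=3: π = [0.1289, 0.2370, 0.2876, 0.1244, 0.2221], E[r] = -0.7086, γ^t·E[r] = -0.362803, running G = -1.925523
t=4: π = [0.1288, 0.2378, 0.2855, 0.1258, 0.2222], E[r] = -0.7027, γ^t·E[r] = -0.287826, running G = -2.213349
t=5: π = [0.1285, 0.2380, 0.2854, 0.1258, 0.2222], E[r] = -0.7022, γ^t·E[r] = -0.230109, running G = -2.443458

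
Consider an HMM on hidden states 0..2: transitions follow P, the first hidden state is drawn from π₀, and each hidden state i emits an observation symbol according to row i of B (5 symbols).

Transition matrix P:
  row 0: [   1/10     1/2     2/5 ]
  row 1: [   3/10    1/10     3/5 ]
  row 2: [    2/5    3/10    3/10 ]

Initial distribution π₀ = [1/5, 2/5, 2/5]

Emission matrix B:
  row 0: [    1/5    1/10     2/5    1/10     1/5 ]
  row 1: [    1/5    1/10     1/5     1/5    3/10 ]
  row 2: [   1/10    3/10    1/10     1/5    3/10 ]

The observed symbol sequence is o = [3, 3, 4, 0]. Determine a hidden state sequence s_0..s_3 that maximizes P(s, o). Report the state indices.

path = [1, 2, 0, 1]

t=0: δ = [2.000e-02, 8.000e-02, 8.000e-02]  (obs o_0=3)
t=1: δ = [3.200e-03, 4.800e-03, 9.600e-03]  ψ = [2, 2, 1]  (obs o_1=3)
t=2: δ = [7.680e-04, 8.640e-04, 8.640e-04]  ψ = [2, 2, 1]  (obs o_2=4)
t=3: δ = [6.912e-05, 7.680e-05, 5.184e-05]  ψ = [2, 0, 1]  (obs o_3=0)
backtrack: best end state = 1; path = [1, 2, 0, 1]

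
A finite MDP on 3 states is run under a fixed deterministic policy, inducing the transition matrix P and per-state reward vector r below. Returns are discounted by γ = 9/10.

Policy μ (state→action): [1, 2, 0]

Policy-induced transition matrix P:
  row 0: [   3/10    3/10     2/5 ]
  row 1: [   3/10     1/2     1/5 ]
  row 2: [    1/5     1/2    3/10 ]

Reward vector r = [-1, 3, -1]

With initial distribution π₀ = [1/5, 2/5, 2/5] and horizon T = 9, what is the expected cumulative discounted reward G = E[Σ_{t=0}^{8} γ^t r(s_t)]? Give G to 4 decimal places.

t=0: π = [0.2000, 0.4000, 0.4000], E[r] = 0.6000, γ^t·E[r] = 0.600000, running G = 0.600000
t=1: π = [0.2600, 0.4600, 0.2800], E[r] = 0.8400, γ^t·E[r] = 0.756000, running G = 1.356000
t=2: π = [0.2720, 0.4480, 0.2800], E[r] = 0.7920, γ^t·E[r] = 0.641520, running G = 1.997520
t=3: π = [0.2720, 0.4456, 0.2824], E[r] = 0.7824, γ^t·E[r] = 0.570370, running G = 2.567890
t=4: π = [0.2718, 0.4456, 0.2826], E[r] = 0.7824, γ^t·E[r] = 0.513333, running G = 3.081222
t=5: π = [0.2717, 0.4456, 0.2826], E[r] = 0.7826, γ^t·E[r] = 0.462113, running G = 3.543335
t=6: π = [0.2717, 0.4457, 0.2826], E[r] = 0.7826, γ^t·E[r] = 0.415912, running G = 3.959247
t=7: π = [0.2717, 0.4457, 0.2826], E[r] = 0.7826, γ^t·E[r] = 0.374320, running G = 4.333566
t=8: π = [0.2717, 0.4457, 0.2826], E[r] = 0.7826, γ^t·E[r] = 0.336887, running G = 4.670454

G = 4.6705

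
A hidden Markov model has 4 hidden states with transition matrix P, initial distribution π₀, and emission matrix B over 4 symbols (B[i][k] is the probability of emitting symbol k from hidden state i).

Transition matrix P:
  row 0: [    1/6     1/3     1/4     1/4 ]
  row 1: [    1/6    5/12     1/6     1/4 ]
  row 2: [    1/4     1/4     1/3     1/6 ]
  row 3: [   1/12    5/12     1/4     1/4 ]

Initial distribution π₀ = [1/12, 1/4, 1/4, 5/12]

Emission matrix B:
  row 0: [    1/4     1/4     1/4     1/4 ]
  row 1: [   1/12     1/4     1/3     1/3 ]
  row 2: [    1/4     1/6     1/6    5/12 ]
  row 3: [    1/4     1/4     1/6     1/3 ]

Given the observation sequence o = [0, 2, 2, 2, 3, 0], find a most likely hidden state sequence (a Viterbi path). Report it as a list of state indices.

t=0: δ = [2.083e-02, 2.083e-02, 6.250e-02, 1.042e-01]  (obs o_0=0)
t=1: δ = [3.906e-03, 1.447e-02, 4.340e-03, 4.340e-03]  ψ = [2, 3, 3, 3]  (obs o_1=2)
t=2: δ = [6.028e-04, 2.009e-03, 4.019e-04, 6.028e-04]  ψ = [1, 1, 1, 1]  (obs o_2=2)
t=3: δ = [8.372e-05, 2.791e-04, 5.582e-05, 8.372e-05]  ψ = [1, 1, 1, 1]  (obs o_3=2)
t=4: δ = [1.163e-05, 3.876e-05, 1.938e-05, 2.326e-05]  ψ = [1, 1, 1, 1]  (obs o_4=3)
t=5: δ = [1.615e-06, 1.346e-06, 1.615e-06, 2.423e-06]  ψ = [1, 1, 1, 1]  (obs o_5=0)
backtrack: best end state = 3; path = [3, 1, 1, 1, 1, 3]

path = [3, 1, 1, 1, 1, 3]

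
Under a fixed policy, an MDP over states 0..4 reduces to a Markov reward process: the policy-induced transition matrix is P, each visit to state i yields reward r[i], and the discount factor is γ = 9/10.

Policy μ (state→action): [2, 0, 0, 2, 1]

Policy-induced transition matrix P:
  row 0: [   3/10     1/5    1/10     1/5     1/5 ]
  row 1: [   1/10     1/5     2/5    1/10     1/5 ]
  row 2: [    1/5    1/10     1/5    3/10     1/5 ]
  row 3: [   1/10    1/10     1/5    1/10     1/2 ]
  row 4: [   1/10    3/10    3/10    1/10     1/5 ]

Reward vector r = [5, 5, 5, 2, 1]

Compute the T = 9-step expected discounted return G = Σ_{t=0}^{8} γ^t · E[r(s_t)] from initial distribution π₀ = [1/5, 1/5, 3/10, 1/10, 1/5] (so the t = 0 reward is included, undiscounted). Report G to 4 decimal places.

t=0: π = [0.2000, 0.2000, 0.3000, 0.1000, 0.2000], E[r] = 3.9000, γ^t·E[r] = 3.900000, running G = 3.900000
t=1: π = [0.1700, 0.1800, 0.2400, 0.1800, 0.2300], E[r] = 3.5400, γ^t·E[r] = 3.186000, running G = 7.086000
t=2: π = [0.1580, 0.1810, 0.2420, 0.1650, 0.2540], E[r] = 3.4890, γ^t·E[r] = 2.826090, running G = 9.912090
t=3: π = [0.1558, 0.1847, 0.2458, 0.1642, 0.2495], E[r] = 3.5094, γ^t·E[r] = 2.558353, running G = 12.470443
t=4: π = [0.1557, 0.1840, 0.2463, 0.1647, 0.2493], E[r] = 3.5087, γ^t·E[r] = 2.302084, running G = 14.772527
t=5: π = [0.1558, 0.1838, 0.2461, 0.1648, 0.2494], E[r] = 3.5078, γ^t·E[r] = 2.071323, running G = 16.843850
t=6: π = [0.1558, 0.1838, 0.2461, 0.1648, 0.2495], E[r] = 3.5078, γ^t·E[r] = 1.864177, running G = 18.708027
t=7: π = [0.1558, 0.1839, 0.2461, 0.1648, 0.2494], E[r] = 3.5078, γ^t·E[r] = 1.677782, running G = 20.385809
t=8: π = [0.1558, 0.1839, 0.2461, 0.1648, 0.2494], E[r] = 3.5078, γ^t·E[r] = 1.510003, running G = 21.895812

G = 21.8958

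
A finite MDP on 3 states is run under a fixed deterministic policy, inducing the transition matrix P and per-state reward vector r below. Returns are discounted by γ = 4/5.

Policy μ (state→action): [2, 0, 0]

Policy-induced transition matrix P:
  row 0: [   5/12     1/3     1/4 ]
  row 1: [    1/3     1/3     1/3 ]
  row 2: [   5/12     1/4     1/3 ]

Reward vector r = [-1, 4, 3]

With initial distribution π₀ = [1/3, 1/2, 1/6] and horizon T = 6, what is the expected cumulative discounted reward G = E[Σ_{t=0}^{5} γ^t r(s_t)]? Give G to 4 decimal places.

G = 6.9198

t=0: π = [0.3333, 0.5000, 0.1667], E[r] = 2.1667, γ^t·E[r] = 2.166667, running G = 2.166667
t=1: π = [0.3750, 0.3194, 0.3056], E[r] = 1.8194, γ^t·E[r] = 1.455556, running G = 3.622222
t=2: π = [0.3900, 0.3079, 0.3021], E[r] = 1.7477, γ^t·E[r] = 1.118519, running G = 4.740741
t=3: π = [0.3910, 0.3082, 0.3008], E[r] = 1.7441, γ^t·E[r] = 0.892988, running G = 5.633728
t=4: π = [0.3910, 0.3083, 0.3007], E[r] = 1.7443, γ^t·E[r] = 0.714472, running G = 6.348201
t=5: π = [0.3910, 0.3083, 0.3008], E[r] = 1.7444, γ^t·E[r] = 0.571592, running G = 6.919792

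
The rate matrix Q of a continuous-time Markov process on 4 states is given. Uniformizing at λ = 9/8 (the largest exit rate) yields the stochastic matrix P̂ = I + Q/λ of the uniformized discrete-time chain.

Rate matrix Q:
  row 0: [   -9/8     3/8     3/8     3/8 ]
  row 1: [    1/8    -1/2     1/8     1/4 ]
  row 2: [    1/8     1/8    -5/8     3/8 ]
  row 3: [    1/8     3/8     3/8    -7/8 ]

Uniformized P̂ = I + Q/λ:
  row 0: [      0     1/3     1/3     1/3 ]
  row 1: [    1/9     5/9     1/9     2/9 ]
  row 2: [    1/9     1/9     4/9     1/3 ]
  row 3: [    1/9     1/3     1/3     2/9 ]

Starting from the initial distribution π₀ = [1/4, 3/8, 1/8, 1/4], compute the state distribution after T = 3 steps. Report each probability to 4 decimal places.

π = [0.0998, 0.3522, 0.2838, 0.2642]

t=0: π = [0.2500, 0.3750, 0.1250, 0.2500]
t=1: π = [0.0833, 0.3889, 0.2639, 0.2639]
t=2: π = [0.1019, 0.3611, 0.2762, 0.2608]
t=3: π = [0.0998, 0.3522, 0.2838, 0.2642]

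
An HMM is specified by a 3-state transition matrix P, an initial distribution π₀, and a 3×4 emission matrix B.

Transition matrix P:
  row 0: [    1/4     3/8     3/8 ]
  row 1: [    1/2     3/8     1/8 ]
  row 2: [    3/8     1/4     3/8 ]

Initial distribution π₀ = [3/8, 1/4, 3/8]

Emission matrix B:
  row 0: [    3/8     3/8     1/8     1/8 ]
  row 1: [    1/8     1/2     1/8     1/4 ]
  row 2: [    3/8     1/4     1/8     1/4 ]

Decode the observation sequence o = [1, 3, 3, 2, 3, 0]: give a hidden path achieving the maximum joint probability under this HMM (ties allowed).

path = [0, 1, 1, 0, 1, 0]

t=0: δ = [1.406e-01, 1.250e-01, 9.375e-02]  (obs o_0=1)
t=1: δ = [7.812e-03, 1.318e-02, 1.318e-02]  ψ = [1, 0, 0]  (obs o_1=3)
t=2: δ = [8.240e-04, 1.236e-03, 1.236e-03]  ψ = [1, 1, 2]  (obs o_2=3)
t=3: δ = [7.725e-05, 5.794e-05, 5.794e-05]  ψ = [1, 1, 2]  (obs o_3=2)
t=4: δ = [3.621e-06, 7.242e-06, 7.242e-06]  ψ = [1, 0, 0]  (obs o_4=3)
t=5: δ = [1.358e-06, 3.395e-07, 1.018e-06]  ψ = [1, 1, 2]  (obs o_5=0)
backtrack: best end state = 0; path = [0, 1, 1, 0, 1, 0]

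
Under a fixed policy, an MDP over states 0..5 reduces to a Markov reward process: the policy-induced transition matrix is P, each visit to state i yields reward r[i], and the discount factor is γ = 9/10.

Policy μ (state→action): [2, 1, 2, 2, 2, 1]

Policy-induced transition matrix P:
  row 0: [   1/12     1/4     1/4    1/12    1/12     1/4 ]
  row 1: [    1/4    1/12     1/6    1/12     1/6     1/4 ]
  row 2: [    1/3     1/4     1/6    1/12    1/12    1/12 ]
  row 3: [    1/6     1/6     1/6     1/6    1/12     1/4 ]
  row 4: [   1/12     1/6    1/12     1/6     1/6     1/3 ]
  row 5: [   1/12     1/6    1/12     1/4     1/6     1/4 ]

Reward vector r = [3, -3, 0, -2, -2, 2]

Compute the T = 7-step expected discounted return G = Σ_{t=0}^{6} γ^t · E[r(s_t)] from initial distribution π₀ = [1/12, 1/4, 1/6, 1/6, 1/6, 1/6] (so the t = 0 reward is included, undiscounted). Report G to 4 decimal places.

t=0: π = [0.0833, 0.2500, 0.1667, 0.1667, 0.1667, 0.1667], E[r] = -0.8333, γ^t·E[r] = -0.833333, running G = -0.833333
t=1: π = [0.1806, 0.1667, 0.1458, 0.1389, 0.1319, 0.2361], E[r] = -0.0278, γ^t·E[r] = -0.025000, running G = -0.858333
t=2: π = [0.1591, 0.1800, 0.1510, 0.1453, 0.1279, 0.2367], E[r] = -0.1354, γ^t·E[r] = -0.109688, running G = -0.968021
t=3: π = [0.1632, 0.1775, 0.1495, 0.1455, 0.1287, 0.2355], E[r] = -0.1205, γ^t·E[r] = -0.087855, running G = -1.055876
t=4: π = [0.1624, 0.1779, 0.1499, 0.1454, 0.1285, 0.2358], E[r] = -0.1227, γ^t·E[r] = -0.080517, running G = -1.136394
t=5: π = [0.1626, 0.1779, 0.1498, 0.1455, 0.1285, 0.2357], E[r] = -0.1224, γ^t·E[r] = -0.072249, running G = -1.208643
t=6: π = [0.1626, 0.1779, 0.1499, 0.1455, 0.1285, 0.2357], E[r] = -0.1224, γ^t·E[r] = -0.065052, running G = -1.273695

G = -1.2737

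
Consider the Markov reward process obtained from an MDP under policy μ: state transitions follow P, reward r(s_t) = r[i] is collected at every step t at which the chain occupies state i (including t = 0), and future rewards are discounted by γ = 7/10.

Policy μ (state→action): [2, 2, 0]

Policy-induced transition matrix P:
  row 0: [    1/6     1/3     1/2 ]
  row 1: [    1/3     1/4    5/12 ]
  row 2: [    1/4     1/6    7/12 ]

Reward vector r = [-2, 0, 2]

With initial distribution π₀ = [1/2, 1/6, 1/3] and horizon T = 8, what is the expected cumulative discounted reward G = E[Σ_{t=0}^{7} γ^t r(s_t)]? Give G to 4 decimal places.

t=0: π = [0.5000, 0.1667, 0.3333], E[r] = -0.3333, γ^t·E[r] = -0.333333, running G = -0.333333
t=1: π = [0.2222, 0.2639, 0.5139], E[r] = 0.5833, γ^t·E[r] = 0.408333, running G = 0.075000
t=2: π = [0.2535, 0.2257, 0.5208], E[r] = 0.5347, γ^t·E[r] = 0.262014, running G = 0.337014
t=3: π = [0.2477, 0.2277, 0.5246], E[r] = 0.5538, γ^t·E[r] = 0.189960, running G = 0.526974
t=4: π = [0.2483, 0.2269, 0.5247], E[r] = 0.5528, γ^t·E[r] = 0.132729, running G = 0.659703
t=5: π = [0.2482, 0.2270, 0.5248], E[r] = 0.5532, γ^t·E[r] = 0.092977, running G = 0.752680
t=6: π = [0.2482, 0.2269, 0.5248], E[r] = 0.5532, γ^t·E[r] = 0.065081, running G = 0.817761
t=7: π = [0.2482, 0.2270, 0.5248], E[r] = 0.5532, γ^t·E[r] = 0.045558, running G = 0.863319

G = 0.8633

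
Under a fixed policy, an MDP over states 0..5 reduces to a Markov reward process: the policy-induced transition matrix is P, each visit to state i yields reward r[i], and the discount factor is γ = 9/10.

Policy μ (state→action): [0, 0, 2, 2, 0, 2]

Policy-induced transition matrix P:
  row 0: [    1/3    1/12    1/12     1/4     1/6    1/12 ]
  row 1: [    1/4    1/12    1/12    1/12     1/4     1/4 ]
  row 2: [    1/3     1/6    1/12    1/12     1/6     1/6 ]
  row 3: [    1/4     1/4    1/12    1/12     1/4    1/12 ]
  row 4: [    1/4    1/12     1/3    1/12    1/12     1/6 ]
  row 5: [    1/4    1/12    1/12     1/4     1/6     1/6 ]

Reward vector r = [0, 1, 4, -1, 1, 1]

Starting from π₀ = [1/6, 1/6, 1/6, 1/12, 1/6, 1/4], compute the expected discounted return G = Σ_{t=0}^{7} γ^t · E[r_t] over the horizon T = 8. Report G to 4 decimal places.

t=0: π = [0.1667, 0.1667, 0.1667, 0.0833, 0.1667, 0.2500], E[r] = 1.1667, γ^t·E[r] = 1.166667, running G = 1.166667
t=1: π = [0.2778, 0.1111, 0.1250, 0.1528, 0.1736, 0.1597], E[r] = 0.7917, γ^t·E[r] = 0.712500, running G = 1.879167
t=2: π = [0.2836, 0.1192, 0.1267, 0.1563, 0.1742, 0.1400], E[r] = 0.7841, γ^t·E[r] = 0.635156, running G = 2.514323
t=3: π = [0.2842, 0.1199, 0.1269, 0.1539, 0.1751, 0.1399], E[r] = 0.7886, γ^t·E[r] = 0.574875, running G = 3.089198
t=4: π = [0.2843, 0.1196, 0.1271, 0.1540, 0.1749, 0.1402], E[r] = 0.7890, γ^t·E[r] = 0.517680, running G = 3.606878
t=5: π = [0.2843, 0.1196, 0.1271, 0.1541, 0.1749, 0.1401], E[r] = 0.7888, γ^t·E[r] = 0.465753, running G = 4.072631
t=6: π = [0.2843, 0.1196, 0.1271, 0.1541, 0.1749, 0.1401], E[r] = 0.7888, γ^t·E[r] = 0.419180, running G = 4.491811
t=7: π = [0.2843, 0.1196, 0.1271, 0.1541, 0.1749, 0.1401], E[r] = 0.7888, γ^t·E[r] = 0.377265, running G = 4.869076

G = 4.8691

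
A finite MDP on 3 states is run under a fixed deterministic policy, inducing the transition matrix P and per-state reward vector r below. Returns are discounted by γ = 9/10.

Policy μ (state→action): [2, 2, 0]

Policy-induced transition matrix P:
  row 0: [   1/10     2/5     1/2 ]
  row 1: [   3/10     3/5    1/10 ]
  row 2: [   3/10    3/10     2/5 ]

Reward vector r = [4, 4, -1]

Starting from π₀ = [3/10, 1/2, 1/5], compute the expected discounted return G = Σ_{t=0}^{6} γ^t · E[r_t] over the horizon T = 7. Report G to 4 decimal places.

t=0: π = [0.3000, 0.5000, 0.2000], E[r] = 3.0000, γ^t·E[r] = 3.000000, running G = 3.000000
t=1: π = [0.2400, 0.4800, 0.2800], E[r] = 2.6000, γ^t·E[r] = 2.340000, running G = 5.340000
t=2: π = [0.2520, 0.4680, 0.2800], E[r] = 2.6000, γ^t·E[r] = 2.106000, running G = 7.446000
t=3: π = [0.2496, 0.4656, 0.2848], E[r] = 2.5760, γ^t·E[r] = 1.877904, running G = 9.323904
t=4: π = [0.2501, 0.4646, 0.2853], E[r] = 2.5736, γ^t·E[r] = 1.688539, running G = 11.012443
t=5: π = [0.2500, 0.4644, 0.2856], E[r] = 2.5719, γ^t·E[r] = 1.518693, running G = 12.531136
t=6: π = [0.2500, 0.4643, 0.2857], E[r] = 2.5716, γ^t·E[r] = 1.366658, running G = 13.897794

G = 13.8978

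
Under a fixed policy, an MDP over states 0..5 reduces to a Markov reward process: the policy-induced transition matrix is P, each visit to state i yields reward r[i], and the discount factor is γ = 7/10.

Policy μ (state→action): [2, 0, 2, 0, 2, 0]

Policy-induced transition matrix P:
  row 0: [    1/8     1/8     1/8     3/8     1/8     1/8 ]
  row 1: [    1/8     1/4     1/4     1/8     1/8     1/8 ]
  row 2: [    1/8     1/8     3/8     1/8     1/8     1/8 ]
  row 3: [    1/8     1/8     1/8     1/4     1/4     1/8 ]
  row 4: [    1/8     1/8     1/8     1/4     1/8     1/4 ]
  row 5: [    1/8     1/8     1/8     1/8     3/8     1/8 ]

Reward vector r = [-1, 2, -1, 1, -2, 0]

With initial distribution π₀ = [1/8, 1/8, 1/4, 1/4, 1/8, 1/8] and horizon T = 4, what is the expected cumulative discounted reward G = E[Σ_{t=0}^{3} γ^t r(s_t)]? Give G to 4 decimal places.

G = -0.4447

t=0: π = [0.1250, 0.1250, 0.2500, 0.2500, 0.1250, 0.1250], E[r] = -0.1250, γ^t·E[r] = -0.125000, running G = -0.125000
t=1: π = [0.1250, 0.1406, 0.2031, 0.2031, 0.1875, 0.1406], E[r] = -0.2188, γ^t·E[r] = -0.153125, running G = -0.278125
t=2: π = [0.1250, 0.1426, 0.1934, 0.2051, 0.1855, 0.1484], E[r] = -0.1992, γ^t·E[r] = -0.097617, running G = -0.375742
t=3: π = [0.1250, 0.1428, 0.1912, 0.2051, 0.1877, 0.1482], E[r] = -0.2009, γ^t·E[r] = -0.068918, running G = -0.444660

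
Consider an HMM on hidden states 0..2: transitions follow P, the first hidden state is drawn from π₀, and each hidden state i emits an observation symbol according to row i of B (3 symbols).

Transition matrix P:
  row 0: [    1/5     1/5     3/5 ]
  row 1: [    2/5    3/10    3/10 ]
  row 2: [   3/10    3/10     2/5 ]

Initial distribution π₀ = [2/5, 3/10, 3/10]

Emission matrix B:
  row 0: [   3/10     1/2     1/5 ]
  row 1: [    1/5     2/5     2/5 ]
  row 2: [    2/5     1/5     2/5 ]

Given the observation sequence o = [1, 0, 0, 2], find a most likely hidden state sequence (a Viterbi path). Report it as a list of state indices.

path = [0, 2, 2, 2]

t=0: δ = [2.000e-01, 1.200e-01, 6.000e-02]  (obs o_0=1)
t=1: δ = [1.440e-02, 8.000e-03, 4.800e-02]  ψ = [1, 0, 0]  (obs o_1=0)
t=2: δ = [4.320e-03, 2.880e-03, 7.680e-03]  ψ = [2, 2, 2]  (obs o_2=0)
t=3: δ = [4.608e-04, 9.216e-04, 1.229e-03]  ψ = [2, 2, 2]  (obs o_3=2)
backtrack: best end state = 2; path = [0, 2, 2, 2]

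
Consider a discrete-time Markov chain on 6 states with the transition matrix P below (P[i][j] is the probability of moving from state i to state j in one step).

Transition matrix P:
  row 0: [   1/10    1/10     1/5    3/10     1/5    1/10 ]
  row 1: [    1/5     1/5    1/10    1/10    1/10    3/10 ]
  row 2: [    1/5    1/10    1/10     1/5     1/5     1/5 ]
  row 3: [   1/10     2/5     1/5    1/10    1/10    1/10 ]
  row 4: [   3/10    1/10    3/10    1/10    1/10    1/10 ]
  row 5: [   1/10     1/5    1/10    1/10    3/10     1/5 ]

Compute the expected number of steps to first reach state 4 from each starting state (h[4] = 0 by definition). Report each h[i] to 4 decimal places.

First-step conditioning: h[4] = 0; for i ≠ 4, h[i] = 1 + Σ_k P[i][k]·h[k].
  h[0] = 1 + 1/10·h[0] + 1/10·h[1] + 1/5·h[2] + 3/10·h[3] + 1/10·h[5]
  h[1] = 1 + 1/5·h[0] + 1/5·h[1] + 1/10·h[2] + 1/10·h[3] + 3/10·h[5]
  h[2] = 1 + 1/5·h[0] + 1/10·h[1] + 1/10·h[2] + 1/5·h[3] + 1/5·h[5]
  h[3] = 1 + 1/10·h[0] + 2/5·h[1] + 1/5·h[2] + 1/10·h[3] + 1/10·h[5]
  h[5] = 1 + 1/10·h[0] + 1/5·h[1] + 1/10·h[2] + 1/10·h[3] + 1/5·h[5]
Solving the 5×5 linear system over states ≠ 4 gives exactly h = [7494/1351, 7972/1351, 7342/1351, 8238/1351, 0, 938/193] (h[4] = 0 is the target).

h = [5.5470, 5.9008, 5.4345, 6.0977, 0.0000, 4.8601]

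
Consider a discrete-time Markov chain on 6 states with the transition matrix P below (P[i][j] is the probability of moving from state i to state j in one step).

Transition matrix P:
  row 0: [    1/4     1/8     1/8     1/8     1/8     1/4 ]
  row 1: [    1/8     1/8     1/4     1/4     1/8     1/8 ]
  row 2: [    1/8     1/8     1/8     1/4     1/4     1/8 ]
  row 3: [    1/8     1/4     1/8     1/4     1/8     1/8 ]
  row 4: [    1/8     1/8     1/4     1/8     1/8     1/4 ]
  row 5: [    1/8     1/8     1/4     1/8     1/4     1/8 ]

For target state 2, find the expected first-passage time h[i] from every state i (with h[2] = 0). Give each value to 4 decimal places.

h = [5.3988, 4.8098, 0.0000, 5.4110, 4.7239, 4.7239]

First-step conditioning: h[2] = 0; for i ≠ 2, h[i] = 1 + Σ_k P[i][k]·h[k].
  h[0] = 1 + 1/4·h[0] + 1/8·h[1] + 1/8·h[3] + 1/8·h[4] + 1/4·h[5]
  h[1] = 1 + 1/8·h[0] + 1/8·h[1] + 1/4·h[3] + 1/8·h[4] + 1/8·h[5]
  h[3] = 1 + 1/8·h[0] + 1/4·h[1] + 1/4·h[3] + 1/8·h[4] + 1/8·h[5]
  h[4] = 1 + 1/8·h[0] + 1/8·h[1] + 1/8·h[3] + 1/8·h[4] + 1/4·h[5]
  h[5] = 1 + 1/8·h[0] + 1/8·h[1] + 1/8·h[3] + 1/4·h[4] + 1/8·h[5]
Solving the 5×5 linear system over states ≠ 2 gives exactly h = [880/163, 784/163, 0, 882/163, 770/163, 770/163] (h[2] = 0 is the target).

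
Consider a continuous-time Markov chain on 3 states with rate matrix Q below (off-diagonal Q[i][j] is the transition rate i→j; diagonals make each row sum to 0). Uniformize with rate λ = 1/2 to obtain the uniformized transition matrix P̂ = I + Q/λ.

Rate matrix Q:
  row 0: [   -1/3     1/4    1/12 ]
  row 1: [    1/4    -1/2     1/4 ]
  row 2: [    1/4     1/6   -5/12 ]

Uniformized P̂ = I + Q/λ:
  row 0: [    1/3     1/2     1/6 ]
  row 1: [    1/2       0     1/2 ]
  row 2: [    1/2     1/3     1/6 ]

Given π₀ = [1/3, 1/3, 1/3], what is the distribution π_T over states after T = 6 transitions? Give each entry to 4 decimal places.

π = [0.4286, 0.3037, 0.2677]

t=0: π = [0.3333, 0.3333, 0.3333]
t=1: π = [0.4444, 0.2778, 0.2778]
t=2: π = [0.4259, 0.3148, 0.2593]
t=3: π = [0.4290, 0.2994, 0.2716]
t=4: π = [0.4285, 0.3050, 0.2665]
t=5: π = [0.4286, 0.3031, 0.2683]
t=6: π = [0.4286, 0.3037, 0.2677]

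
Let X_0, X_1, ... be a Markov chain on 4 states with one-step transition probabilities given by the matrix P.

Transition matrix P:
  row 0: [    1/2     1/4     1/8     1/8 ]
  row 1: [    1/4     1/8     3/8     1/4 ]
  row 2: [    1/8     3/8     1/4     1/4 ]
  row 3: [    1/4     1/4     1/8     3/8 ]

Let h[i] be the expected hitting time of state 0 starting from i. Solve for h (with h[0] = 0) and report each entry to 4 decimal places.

First-step conditioning: h[0] = 0; for i ≠ 0, h[i] = 1 + Σ_k P[i][k]·h[k].
  h[1] = 1 + 1/8·h[1] + 3/8·h[2] + 1/4·h[3]
  h[2] = 1 + 3/8·h[1] + 1/4·h[2] + 1/4·h[3]
  h[3] = 1 + 1/4·h[1] + 1/8·h[2] + 3/8·h[3]
Solving the 3×3 linear system over states ≠ 0 gives exactly h = [0, 504/109, 560/109, 488/109] (h[0] = 0 is the target).

h = [0.0000, 4.6239, 5.1376, 4.4771]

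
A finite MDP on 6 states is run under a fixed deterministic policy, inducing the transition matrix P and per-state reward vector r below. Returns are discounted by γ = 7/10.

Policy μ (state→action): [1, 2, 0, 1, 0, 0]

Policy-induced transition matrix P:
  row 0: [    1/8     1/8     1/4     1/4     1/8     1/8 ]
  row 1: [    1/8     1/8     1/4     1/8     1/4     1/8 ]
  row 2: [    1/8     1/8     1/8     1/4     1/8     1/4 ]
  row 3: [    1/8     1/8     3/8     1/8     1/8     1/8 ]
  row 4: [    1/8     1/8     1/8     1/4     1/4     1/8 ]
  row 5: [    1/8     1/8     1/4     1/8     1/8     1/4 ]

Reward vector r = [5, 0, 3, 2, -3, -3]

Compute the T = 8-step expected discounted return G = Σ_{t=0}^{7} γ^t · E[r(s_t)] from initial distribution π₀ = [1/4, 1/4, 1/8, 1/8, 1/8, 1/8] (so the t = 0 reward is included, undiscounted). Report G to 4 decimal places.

G = 2.5948

t=0: π = [0.2500, 0.2500, 0.1250, 0.1250, 0.1250, 0.1250], E[r] = 1.1250, γ^t·E[r] = 1.125000, running G = 1.125000
t=1: π = [0.1250, 0.1250, 0.2344, 0.1875, 0.1719, 0.1563], E[r] = 0.7188, γ^t·E[r] = 0.503125, running G = 1.628125
t=2: π = [0.1250, 0.1250, 0.2227, 0.1914, 0.1621, 0.1738], E[r] = 0.6680, γ^t·E[r] = 0.327305, running G = 1.955430
t=3: π = [0.1250, 0.1250, 0.2258, 0.1887, 0.1609, 0.1746], E[r] = 0.6736, γ^t·E[r] = 0.231039, running G = 2.186469
t=4: π = [0.1250, 0.1250, 0.2253, 0.1890, 0.1607, 0.1750], E[r] = 0.6713, γ^t·E[r] = 0.161185, running G = 2.347654
t=5: π = [0.1250, 0.1250, 0.2254, 0.1889, 0.1607, 0.1750], E[r] = 0.6716, γ^t·E[r] = 0.112876, running G = 2.460530
t=6: π = [0.1250, 0.1250, 0.2253, 0.1889, 0.1607, 0.1751], E[r] = 0.6715, γ^t·E[r] = 0.079004, running G = 2.539534
t=7: π = [0.1250, 0.1250, 0.2254, 0.1889, 0.1607, 0.1750], E[r] = 0.6715, γ^t·E[r] = 0.055304, running G = 2.594837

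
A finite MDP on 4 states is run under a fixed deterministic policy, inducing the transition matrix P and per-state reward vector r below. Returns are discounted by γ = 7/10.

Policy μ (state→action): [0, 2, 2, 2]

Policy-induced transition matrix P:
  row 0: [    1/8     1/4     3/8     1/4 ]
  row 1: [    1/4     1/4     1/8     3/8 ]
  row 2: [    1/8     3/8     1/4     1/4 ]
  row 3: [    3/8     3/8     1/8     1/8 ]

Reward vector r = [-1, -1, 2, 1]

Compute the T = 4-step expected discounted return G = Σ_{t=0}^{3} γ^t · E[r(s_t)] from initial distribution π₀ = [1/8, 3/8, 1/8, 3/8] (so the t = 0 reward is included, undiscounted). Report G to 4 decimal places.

G = 0.2582

t=0: π = [0.1250, 0.3750, 0.1250, 0.3750], E[r] = 0.1250, γ^t·E[r] = 0.125000, running G = 0.125000
t=1: π = [0.2656, 0.3125, 0.1719, 0.2500], E[r] = 0.0156, γ^t·E[r] = 0.010938, running G = 0.135938
t=2: π = [0.2266, 0.3027, 0.2129, 0.2578], E[r] = 0.1543, γ^t·E[r] = 0.075605, running G = 0.211543
t=3: π = [0.2273, 0.3088, 0.2083, 0.2556], E[r] = 0.1360, γ^t·E[r] = 0.046643, running G = 0.258186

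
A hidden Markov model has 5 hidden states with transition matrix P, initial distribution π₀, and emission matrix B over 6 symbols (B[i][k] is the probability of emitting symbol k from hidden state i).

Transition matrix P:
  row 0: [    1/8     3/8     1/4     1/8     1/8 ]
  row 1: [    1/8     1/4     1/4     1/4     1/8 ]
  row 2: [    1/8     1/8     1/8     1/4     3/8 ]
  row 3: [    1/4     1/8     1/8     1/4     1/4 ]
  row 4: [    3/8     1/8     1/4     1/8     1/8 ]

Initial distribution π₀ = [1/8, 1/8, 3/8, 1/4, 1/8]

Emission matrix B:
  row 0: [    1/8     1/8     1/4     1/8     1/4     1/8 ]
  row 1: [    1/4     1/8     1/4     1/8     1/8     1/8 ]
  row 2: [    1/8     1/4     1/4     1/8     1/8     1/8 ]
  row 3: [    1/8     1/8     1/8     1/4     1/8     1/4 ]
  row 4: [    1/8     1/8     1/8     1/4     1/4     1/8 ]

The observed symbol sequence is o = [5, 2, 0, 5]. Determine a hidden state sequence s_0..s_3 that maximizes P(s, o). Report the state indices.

t=0: δ = [1.562e-02, 1.562e-02, 4.688e-02, 6.250e-02, 1.562e-02]  (obs o_0=5)
t=1: δ = [3.906e-03, 1.953e-03, 1.953e-03, 1.953e-03, 2.197e-03]  ψ = [3, 3, 3, 3, 2]  (obs o_1=2)
t=2: δ = [1.030e-04, 3.662e-04, 1.221e-04, 6.104e-05, 9.155e-05]  ψ = [4, 0, 0, 0, 2]  (obs o_2=0)
t=3: δ = [5.722e-06, 1.144e-05, 1.144e-05, 2.289e-05, 5.722e-06]  ψ = [1, 1, 1, 1, 1]  (obs o_3=5)
backtrack: best end state = 3; path = [3, 0, 1, 3]

path = [3, 0, 1, 3]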